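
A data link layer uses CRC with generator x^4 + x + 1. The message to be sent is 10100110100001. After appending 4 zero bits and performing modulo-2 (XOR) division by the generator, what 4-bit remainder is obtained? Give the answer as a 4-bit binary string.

1101

Append 4 zeros: 101001101000010000. Divide by 10011 (XOR where the leading bit is 1):
  pos 0: 10100 XOR 10011 = 00111
  pos 2: 11111 XOR 10011 = 01100
  pos 3: 11000 XOR 10011 = 01011
  pos 4: 10111 XOR 10011 = 00100
  pos 6: 10000 XOR 10011 = 00011
  pos 9: 11001 XOR 10011 = 01010
  pos 10: 10100 XOR 10011 = 00111
  pos 12: 11100 XOR 10011 = 01111
  pos 13: 11110 XOR 10011 = 01101
Remainder (last 4 bits) = 1101. This is the CRC / FCS.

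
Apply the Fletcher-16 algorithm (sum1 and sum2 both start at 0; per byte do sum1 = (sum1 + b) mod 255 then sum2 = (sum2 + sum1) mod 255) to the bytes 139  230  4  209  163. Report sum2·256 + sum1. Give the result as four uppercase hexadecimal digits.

Running sums (mod 255):
  after byte 0 (139): sum1=139, sum2=139
  after byte 1 (230): sum1=114, sum2=253
  after byte 2 (4): sum1=118, sum2=116
  after byte 3 (209): sum1=72, sum2=188
  after byte 4 (163): sum1=235, sum2=168
Checksum = sum2·256 + sum1 = 168·256 + 235 = 43243 = 0xA8EB.

A8EB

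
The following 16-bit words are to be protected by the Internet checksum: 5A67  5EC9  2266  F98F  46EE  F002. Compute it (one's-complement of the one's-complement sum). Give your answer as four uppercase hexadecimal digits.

F3E7

One's-complement addition (fold any carry out of bit 15 back into bit 0):
  0x5A67 + 0x5EC9 = 0x0B930
  0xB930 + 0x2266 = 0x0DB96
  0xDB96 + 0xF98F = 0x1D525 → wrap carry → 0xD526
  0xD526 + 0x46EE = 0x11C14 → wrap carry → 0x1C15
  0x1C15 + 0xF002 = 0x10C17 → wrap carry → 0x0C18
One's-complement sum = 0x0C18.
Checksum = ~0x0C18 & 0xFFFF = 0xF3E7.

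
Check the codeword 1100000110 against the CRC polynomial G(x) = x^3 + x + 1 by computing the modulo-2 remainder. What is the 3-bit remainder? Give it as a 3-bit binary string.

000

Modulo-2 division of 1100000110 by 1011:
  pos 0: 1100 XOR 1011 = 0111
  pos 1: 1110 XOR 1011 = 0101
  pos 2: 1010 XOR 1011 = 0001
  pos 5: 1011 XOR 1011 = 0000
Remainder = 000 (zero — the frame passes the CRC check).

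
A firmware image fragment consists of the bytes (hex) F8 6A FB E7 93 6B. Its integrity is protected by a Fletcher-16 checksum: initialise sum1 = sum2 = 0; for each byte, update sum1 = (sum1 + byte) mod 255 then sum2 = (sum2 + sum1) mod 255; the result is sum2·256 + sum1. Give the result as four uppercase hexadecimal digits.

2446

Running sums (mod 255):
  after byte 0 (F8): sum1=248, sum2=248
  after byte 1 (6A): sum1=99, sum2=92
  after byte 2 (FB): sum1=95, sum2=187
  after byte 3 (E7): sum1=71, sum2=3
  after byte 4 (93): sum1=218, sum2=221
  after byte 5 (6B): sum1=70, sum2=36
Checksum = sum2·256 + sum1 = 36·256 + 70 = 9286 = 0x2446.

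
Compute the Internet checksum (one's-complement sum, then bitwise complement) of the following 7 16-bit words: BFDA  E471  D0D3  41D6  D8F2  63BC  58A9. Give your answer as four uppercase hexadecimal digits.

One's-complement addition (fold any carry out of bit 15 back into bit 0):
  0xBFDA + 0xE471 = 0x1A44B → wrap carry → 0xA44C
  0xA44C + 0xD0D3 = 0x1751F → wrap carry → 0x7520
  0x7520 + 0x41D6 = 0x0B6F6
  0xB6F6 + 0xD8F2 = 0x18FE8 → wrap carry → 0x8FE9
  0x8FE9 + 0x63BC = 0x0F3A5
  0xF3A5 + 0x58A9 = 0x14C4E → wrap carry → 0x4C4F
One's-complement sum = 0x4C4F.
Checksum = ~0x4C4F & 0xFFFF = 0xB3B0.

B3B0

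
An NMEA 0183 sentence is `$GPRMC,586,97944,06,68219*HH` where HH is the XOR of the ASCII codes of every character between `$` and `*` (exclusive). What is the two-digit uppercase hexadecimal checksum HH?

75

XOR the ASCII codes of the payload characters:
  'G' = 0x47 → acc = 0x47
  'P' = 0x50 → acc = 0x17
  'R' = 0x52 → acc = 0x45
  'M' = 0x4D → acc = 0x08
  'C' = 0x43 → acc = 0x4B
  ',' = 0x2C → acc = 0x67
  '5' = 0x35 → acc = 0x52
  '8' = 0x38 → acc = 0x6A
  '6' = 0x36 → acc = 0x5C
  ',' = 0x2C → acc = 0x70
  '9' = 0x39 → acc = 0x49
  '7' = 0x37 → acc = 0x7E
  '9' = 0x39 → acc = 0x47
  '4' = 0x34 → acc = 0x73
  '4' = 0x34 → acc = 0x47
  ',' = 0x2C → acc = 0x6B
  '0' = 0x30 → acc = 0x5B
  '6' = 0x36 → acc = 0x6D
  ',' = 0x2C → acc = 0x41
  '6' = 0x36 → acc = 0x77
  '8' = 0x38 → acc = 0x4F
  '2' = 0x32 → acc = 0x7D
  '1' = 0x31 → acc = 0x4C
  '9' = 0x39 → acc = 0x75
Checksum = 0x75.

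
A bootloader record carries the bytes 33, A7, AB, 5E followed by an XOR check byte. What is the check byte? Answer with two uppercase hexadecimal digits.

61

XOR the bytes together:
  start with 0x33
  0x33 ⊕ 0xA7 = 0x94
  0x94 ⊕ 0xAB = 0x3F
  0x3F ⊕ 0x5E = 0x61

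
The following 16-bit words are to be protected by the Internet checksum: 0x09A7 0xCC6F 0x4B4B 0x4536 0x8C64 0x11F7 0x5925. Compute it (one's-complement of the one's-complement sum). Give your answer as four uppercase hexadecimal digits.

A1E6

One's-complement addition (fold any carry out of bit 15 back into bit 0):
  0x09A7 + 0xCC6F = 0x0D616
  0xD616 + 0x4B4B = 0x12161 → wrap carry → 0x2162
  0x2162 + 0x4536 = 0x06698
  0x6698 + 0x8C64 = 0x0F2FC
  0xF2FC + 0x11F7 = 0x104F3 → wrap carry → 0x04F4
  0x04F4 + 0x5925 = 0x05E19
One's-complement sum = 0x5E19.
Checksum = ~0x5E19 & 0xFFFF = 0xA1E6.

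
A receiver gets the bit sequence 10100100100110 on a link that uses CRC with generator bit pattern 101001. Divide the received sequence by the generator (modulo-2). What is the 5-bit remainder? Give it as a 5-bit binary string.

Modulo-2 division of 10100100100110 by 101001:
  pos 0: 101001 XOR 101001 = 000000
  pos 8: 100110 XOR 101001 = 001111
Remainder = 01111 (nonzero — an error is detected).

01111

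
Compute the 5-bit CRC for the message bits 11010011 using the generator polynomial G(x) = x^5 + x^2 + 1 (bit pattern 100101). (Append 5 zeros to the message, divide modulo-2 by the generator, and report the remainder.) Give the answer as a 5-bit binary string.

Append 5 zeros: 1101001100000. Divide by 100101 (XOR where the leading bit is 1):
  pos 0: 110100 XOR 100101 = 010001
  pos 1: 100011 XOR 100101 = 000110
  pos 4: 110100 XOR 100101 = 010001
  pos 5: 100010 XOR 100101 = 000111
Remainder (last 5 bits) = 11100. This is the CRC / FCS.

11100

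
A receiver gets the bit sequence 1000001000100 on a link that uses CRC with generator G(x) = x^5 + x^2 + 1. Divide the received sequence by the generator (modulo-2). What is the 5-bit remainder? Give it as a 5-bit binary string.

Modulo-2 division of 1000001000100 by 100101:
  pos 0: 100000 XOR 100101 = 000101
  pos 3: 101100 XOR 100101 = 001001
  pos 5: 100101 XOR 100101 = 000000
Remainder = 00000 (zero — the frame passes the CRC check).

00000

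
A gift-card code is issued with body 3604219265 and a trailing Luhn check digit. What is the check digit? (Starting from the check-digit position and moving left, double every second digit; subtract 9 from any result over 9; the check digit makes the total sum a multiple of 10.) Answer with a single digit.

2

Partial digits right→left: 5 6 2 9 1 2 4 0 6 3
Double every second digit counting from the check-digit position (so the 1st, 3rd, 5th, ... of the partial from the right).
  doubled (with −9 where >9): 1 4 2 8 3 → sum 18
  kept as-is: 6 9 2 0 3 → sum 20
Total = 18 + 20 = 38.
Check digit = (10 − (38 mod 10)) mod 10 = 2.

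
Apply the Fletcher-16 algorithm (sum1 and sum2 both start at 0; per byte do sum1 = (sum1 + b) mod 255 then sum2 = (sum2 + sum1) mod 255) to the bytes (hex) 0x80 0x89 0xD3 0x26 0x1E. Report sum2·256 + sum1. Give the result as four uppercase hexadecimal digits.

8E22

Running sums (mod 255):
  after byte 0 (0x80): sum1=128, sum2=128
  after byte 1 (0x89): sum1=10, sum2=138
  after byte 2 (0xD3): sum1=221, sum2=104
  after byte 3 (0x26): sum1=4, sum2=108
  after byte 4 (0x1E): sum1=34, sum2=142
Checksum = sum2·256 + sum1 = 142·256 + 34 = 36386 = 0x8E22.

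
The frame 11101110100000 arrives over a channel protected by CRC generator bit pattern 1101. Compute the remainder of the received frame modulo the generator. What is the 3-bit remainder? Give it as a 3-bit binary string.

Modulo-2 division of 11101110100000 by 1101:
  pos 0: 1110 XOR 1101 = 0011
  pos 2: 1111 XOR 1101 = 0010
  pos 4: 1010 XOR 1101 = 0111
  pos 5: 1111 XOR 1101 = 0010
  pos 7: 1000 XOR 1101 = 0101
  pos 8: 1010 XOR 1101 = 0111
  pos 9: 1110 XOR 1101 = 0011
Remainder = 110 (nonzero — an error is detected).

110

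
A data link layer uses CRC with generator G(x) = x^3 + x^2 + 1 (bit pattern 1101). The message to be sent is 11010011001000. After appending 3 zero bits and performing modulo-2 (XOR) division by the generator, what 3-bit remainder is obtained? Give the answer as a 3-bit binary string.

111

Append 3 zeros: 11010011001000000. Divide by 1101 (XOR where the leading bit is 1):
  pos 0: 1101 XOR 1101 = 0000
  pos 6: 1100 XOR 1101 = 0001
  pos 9: 1100 XOR 1101 = 0001
  pos 12: 1000 XOR 1101 = 0101
  pos 13: 1010 XOR 1101 = 0111
Remainder (last 3 bits) = 111. This is the CRC / FCS.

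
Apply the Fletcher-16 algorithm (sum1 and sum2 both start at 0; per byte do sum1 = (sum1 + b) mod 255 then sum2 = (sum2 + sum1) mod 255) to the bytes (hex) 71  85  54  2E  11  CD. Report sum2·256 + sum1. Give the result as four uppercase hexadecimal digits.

Running sums (mod 255):
  after byte 0 (71): sum1=113, sum2=113
  after byte 1 (85): sum1=246, sum2=104
  after byte 2 (54): sum1=75, sum2=179
  after byte 3 (2E): sum1=121, sum2=45
  after byte 4 (11): sum1=138, sum2=183
  after byte 5 (CD): sum1=88, sum2=16
Checksum = sum2·256 + sum1 = 16·256 + 88 = 4184 = 0x1058.

1058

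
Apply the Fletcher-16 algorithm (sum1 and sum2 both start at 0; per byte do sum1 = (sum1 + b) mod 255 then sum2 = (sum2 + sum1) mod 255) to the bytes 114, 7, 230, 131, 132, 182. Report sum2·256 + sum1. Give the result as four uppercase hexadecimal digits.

B71F

Running sums (mod 255):
  after byte 0 (114): sum1=114, sum2=114
  after byte 1 (7): sum1=121, sum2=235
  after byte 2 (230): sum1=96, sum2=76
  after byte 3 (131): sum1=227, sum2=48
  after byte 4 (132): sum1=104, sum2=152
  after byte 5 (182): sum1=31, sum2=183
Checksum = sum2·256 + sum1 = 183·256 + 31 = 46879 = 0xB71F.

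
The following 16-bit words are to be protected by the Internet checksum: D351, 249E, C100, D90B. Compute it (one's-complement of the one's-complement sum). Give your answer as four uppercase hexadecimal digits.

One's-complement addition (fold any carry out of bit 15 back into bit 0):
  0xD351 + 0x249E = 0x0F7EF
  0xF7EF + 0xC100 = 0x1B8EF → wrap carry → 0xB8F0
  0xB8F0 + 0xD90B = 0x191FB → wrap carry → 0x91FC
One's-complement sum = 0x91FC.
Checksum = ~0x91FC & 0xFFFF = 0x6E03.

6E03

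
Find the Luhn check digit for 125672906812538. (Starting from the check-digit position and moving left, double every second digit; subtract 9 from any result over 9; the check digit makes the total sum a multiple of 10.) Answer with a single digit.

Partial digits right→left: 8 3 5 2 1 8 6 0 9 2 7 6 5 2 1
Double every second digit counting from the check-digit position (so the 1st, 3rd, 5th, ... of the partial from the right).
  doubled (with −9 where >9): 7 1 2 3 9 5 1 2 → sum 30
  kept as-is: 3 2 8 0 2 6 2 → sum 23
Total = 30 + 23 = 53.
Check digit = (10 − (53 mod 10)) mod 10 = 7.

7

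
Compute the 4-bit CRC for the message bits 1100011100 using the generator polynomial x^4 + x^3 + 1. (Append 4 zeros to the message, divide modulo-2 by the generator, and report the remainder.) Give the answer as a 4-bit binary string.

Append 4 zeros: 11000111000000. Divide by 11001 (XOR where the leading bit is 1):
  pos 0: 11000 XOR 11001 = 00001
  pos 4: 11110 XOR 11001 = 00111
  pos 6: 11100 XOR 11001 = 00101
  pos 8: 10100 XOR 11001 = 01101
  pos 9: 11010 XOR 11001 = 00011
Remainder (last 4 bits) = 0011. This is the CRC / FCS.

0011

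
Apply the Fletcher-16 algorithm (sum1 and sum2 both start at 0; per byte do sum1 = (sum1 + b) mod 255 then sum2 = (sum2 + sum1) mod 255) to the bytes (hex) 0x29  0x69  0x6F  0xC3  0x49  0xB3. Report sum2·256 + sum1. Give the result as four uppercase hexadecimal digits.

Running sums (mod 255):
  after byte 0 (0x29): sum1=41, sum2=41
  after byte 1 (0x69): sum1=146, sum2=187
  after byte 2 (0x6F): sum1=2, sum2=189
  after byte 3 (0xC3): sum1=197, sum2=131
  after byte 4 (0x49): sum1=15, sum2=146
  after byte 5 (0xB3): sum1=194, sum2=85
Checksum = sum2·256 + sum1 = 85·256 + 194 = 21954 = 0x55C2.

55C2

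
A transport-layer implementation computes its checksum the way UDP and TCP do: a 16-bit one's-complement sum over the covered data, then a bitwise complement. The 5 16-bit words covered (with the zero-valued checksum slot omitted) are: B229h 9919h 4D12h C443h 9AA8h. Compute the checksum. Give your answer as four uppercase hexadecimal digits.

08BE

One's-complement addition (fold any carry out of bit 15 back into bit 0):
  0xB229 + 0x9919 = 0x14B42 → wrap carry → 0x4B43
  0x4B43 + 0x4D12 = 0x09855
  0x9855 + 0xC443 = 0x15C98 → wrap carry → 0x5C99
  0x5C99 + 0x9AA8 = 0x0F741
One's-complement sum = 0xF741.
Checksum = ~0xF741 & 0xFFFF = 0x08BE.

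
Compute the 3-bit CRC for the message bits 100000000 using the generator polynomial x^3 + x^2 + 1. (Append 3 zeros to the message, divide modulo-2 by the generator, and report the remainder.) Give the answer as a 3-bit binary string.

111

Append 3 zeros: 100000000000. Divide by 1101 (XOR where the leading bit is 1):
  pos 0: 1000 XOR 1101 = 0101
  pos 1: 1010 XOR 1101 = 0111
  pos 2: 1110 XOR 1101 = 0011
  pos 4: 1100 XOR 1101 = 0001
  pos 7: 1000 XOR 1101 = 0101
  pos 8: 1010 XOR 1101 = 0111
Remainder (last 3 bits) = 111. This is the CRC / FCS.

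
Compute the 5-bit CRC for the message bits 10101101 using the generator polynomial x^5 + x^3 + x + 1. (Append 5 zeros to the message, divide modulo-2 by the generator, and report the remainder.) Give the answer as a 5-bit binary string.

01011

Append 5 zeros: 1010110100000. Divide by 101011 (XOR where the leading bit is 1):
  pos 0: 101011 XOR 101011 = 000000
  pos 7: 100000 XOR 101011 = 001011
Remainder (last 5 bits) = 01011. This is the CRC / FCS.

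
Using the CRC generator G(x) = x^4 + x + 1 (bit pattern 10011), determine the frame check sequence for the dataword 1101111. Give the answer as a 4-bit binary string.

1111

Append 4 zeros: 11011110000. Divide by 10011 (XOR where the leading bit is 1):
  pos 0: 11011 XOR 10011 = 01000
  pos 1: 10001 XOR 10011 = 00010
  pos 4: 10100 XOR 10011 = 00111
  pos 6: 11100 XOR 10011 = 01111
Remainder (last 4 bits) = 1111. This is the CRC / FCS.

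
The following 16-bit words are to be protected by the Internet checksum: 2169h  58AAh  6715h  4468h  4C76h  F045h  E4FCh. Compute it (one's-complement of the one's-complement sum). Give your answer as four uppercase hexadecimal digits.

B8B5

One's-complement addition (fold any carry out of bit 15 back into bit 0):
  0x2169 + 0x58AA = 0x07A13
  0x7A13 + 0x6715 = 0x0E128
  0xE128 + 0x4468 = 0x12590 → wrap carry → 0x2591
  0x2591 + 0x4C76 = 0x07207
  0x7207 + 0xF045 = 0x1624C → wrap carry → 0x624D
  0x624D + 0xE4FC = 0x14749 → wrap carry → 0x474A
One's-complement sum = 0x474A.
Checksum = ~0x474A & 0xFFFF = 0xB8B5.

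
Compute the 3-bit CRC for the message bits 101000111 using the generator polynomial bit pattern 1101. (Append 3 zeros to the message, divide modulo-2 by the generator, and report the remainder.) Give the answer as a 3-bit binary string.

Append 3 zeros: 101000111000. Divide by 1101 (XOR where the leading bit is 1):
  pos 0: 1010 XOR 1101 = 0111
  pos 1: 1110 XOR 1101 = 0011
  pos 3: 1101 XOR 1101 = 0000
  pos 7: 1100 XOR 1101 = 0001
Remainder (last 3 bits) = 010. This is the CRC / FCS.

010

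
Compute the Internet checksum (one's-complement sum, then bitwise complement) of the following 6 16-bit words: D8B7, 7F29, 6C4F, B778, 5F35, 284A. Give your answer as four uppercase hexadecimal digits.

One's-complement addition (fold any carry out of bit 15 back into bit 0):
  0xD8B7 + 0x7F29 = 0x157E0 → wrap carry → 0x57E1
  0x57E1 + 0x6C4F = 0x0C430
  0xC430 + 0xB778 = 0x17BA8 → wrap carry → 0x7BA9
  0x7BA9 + 0x5F35 = 0x0DADE
  0xDADE + 0x284A = 0x10328 → wrap carry → 0x0329
One's-complement sum = 0x0329.
Checksum = ~0x0329 & 0xFFFF = 0xFCD6.

FCD6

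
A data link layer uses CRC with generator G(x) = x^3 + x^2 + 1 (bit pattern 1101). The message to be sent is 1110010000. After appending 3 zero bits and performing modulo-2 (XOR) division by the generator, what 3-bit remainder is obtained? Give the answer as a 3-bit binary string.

000

Append 3 zeros: 1110010000000. Divide by 1101 (XOR where the leading bit is 1):
  pos 0: 1110 XOR 1101 = 0011
  pos 2: 1101 XOR 1101 = 0000
Remainder (last 3 bits) = 000. This is the CRC / FCS.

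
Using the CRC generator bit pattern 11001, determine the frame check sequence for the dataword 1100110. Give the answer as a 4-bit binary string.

1011

Append 4 zeros: 11001100000. Divide by 11001 (XOR where the leading bit is 1):
  pos 0: 11001 XOR 11001 = 00000
  pos 5: 10000 XOR 11001 = 01001
  pos 6: 10010 XOR 11001 = 01011
Remainder (last 4 bits) = 1011. This is the CRC / FCS.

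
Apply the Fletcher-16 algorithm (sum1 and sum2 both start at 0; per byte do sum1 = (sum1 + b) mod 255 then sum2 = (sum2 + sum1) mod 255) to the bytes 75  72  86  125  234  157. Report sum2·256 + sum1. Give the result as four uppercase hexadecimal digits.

72EF

Running sums (mod 255):
  after byte 0 (75): sum1=75, sum2=75
  after byte 1 (72): sum1=147, sum2=222
  after byte 2 (86): sum1=233, sum2=200
  after byte 3 (125): sum1=103, sum2=48
  after byte 4 (234): sum1=82, sum2=130
  after byte 5 (157): sum1=239, sum2=114
Checksum = sum2·256 + sum1 = 114·256 + 239 = 29423 = 0x72EF.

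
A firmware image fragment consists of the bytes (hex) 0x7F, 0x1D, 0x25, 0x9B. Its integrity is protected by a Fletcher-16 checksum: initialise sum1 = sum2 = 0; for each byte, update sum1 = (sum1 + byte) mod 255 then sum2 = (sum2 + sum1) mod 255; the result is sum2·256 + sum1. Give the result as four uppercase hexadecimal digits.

3B5D

Running sums (mod 255):
  after byte 0 (0x7F): sum1=127, sum2=127
  after byte 1 (0x1D): sum1=156, sum2=28
  after byte 2 (0x25): sum1=193, sum2=221
  after byte 3 (0x9B): sum1=93, sum2=59
Checksum = sum2·256 + sum1 = 59·256 + 93 = 15197 = 0x3B5D.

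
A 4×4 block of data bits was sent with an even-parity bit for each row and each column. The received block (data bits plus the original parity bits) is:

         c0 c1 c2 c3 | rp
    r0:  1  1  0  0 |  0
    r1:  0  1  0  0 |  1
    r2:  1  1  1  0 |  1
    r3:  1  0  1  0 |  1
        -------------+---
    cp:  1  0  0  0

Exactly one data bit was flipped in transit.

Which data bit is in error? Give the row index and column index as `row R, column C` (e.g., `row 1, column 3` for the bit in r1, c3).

row 3, column 1

Recompute each row's even parity and compare to rp:
  r0: data parity 0, sent rp 0 → ok
  r1: data parity 1, sent rp 1 → ok
  r2: data parity 1, sent rp 1 → ok
  r3: data parity 0, sent rp 1 → mismatch
Recompute each column's even parity and compare to cp:
  c0: data parity 1, sent cp 1 → ok
  c1: data parity 1, sent cp 0 → mismatch
  c2: data parity 0, sent cp 0 → ok
  c3: data parity 0, sent cp 0 → ok
Exactly one row (r3) and one column (c1) fail → the flipped bit is at their intersection.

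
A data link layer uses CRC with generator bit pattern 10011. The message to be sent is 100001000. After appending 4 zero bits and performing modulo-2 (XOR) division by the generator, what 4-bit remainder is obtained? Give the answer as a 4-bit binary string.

Append 4 zeros: 1000010000000. Divide by 10011 (XOR where the leading bit is 1):
  pos 0: 10000 XOR 10011 = 00011
  pos 3: 11100 XOR 10011 = 01111
  pos 4: 11110 XOR 10011 = 01101
  pos 5: 11010 XOR 10011 = 01001
  pos 6: 10010 XOR 10011 = 00001
Remainder (last 4 bits) = 0100. This is the CRC / FCS.

0100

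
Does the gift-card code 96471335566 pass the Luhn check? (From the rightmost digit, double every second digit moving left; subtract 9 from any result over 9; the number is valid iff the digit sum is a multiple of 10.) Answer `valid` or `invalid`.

invalid

From the right, keep odd positions and double even positions (subtract 9 from any doubled value over 9):
  doubled (positions 2,4,...): 3 1 6 5 3 → sum 18
  kept (positions 1,3,...): 6 5 3 1 4 9 → sum 28
Total = 46.
46 mod 10 = 6, so the number is invalid.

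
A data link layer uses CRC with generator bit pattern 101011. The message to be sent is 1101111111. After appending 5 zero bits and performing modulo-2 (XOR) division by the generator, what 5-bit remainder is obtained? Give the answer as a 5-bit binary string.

Append 5 zeros: 110111111100000. Divide by 101011 (XOR where the leading bit is 1):
  pos 0: 110111 XOR 101011 = 011100
  pos 1: 111001 XOR 101011 = 010010
  pos 2: 100101 XOR 101011 = 001110
  pos 4: 111011 XOR 101011 = 010000
  pos 5: 100000 XOR 101011 = 001011
  pos 7: 101100 XOR 101011 = 000111
Remainder (last 5 bits) = 11100. This is the CRC / FCS.

11100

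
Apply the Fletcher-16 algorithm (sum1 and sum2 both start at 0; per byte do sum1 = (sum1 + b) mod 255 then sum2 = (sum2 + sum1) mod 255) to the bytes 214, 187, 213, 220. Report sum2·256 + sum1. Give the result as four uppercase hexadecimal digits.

1745

Running sums (mod 255):
  after byte 0 (214): sum1=214, sum2=214
  after byte 1 (187): sum1=146, sum2=105
  after byte 2 (213): sum1=104, sum2=209
  after byte 3 (220): sum1=69, sum2=23
Checksum = sum2·256 + sum1 = 23·256 + 69 = 5957 = 0x1745.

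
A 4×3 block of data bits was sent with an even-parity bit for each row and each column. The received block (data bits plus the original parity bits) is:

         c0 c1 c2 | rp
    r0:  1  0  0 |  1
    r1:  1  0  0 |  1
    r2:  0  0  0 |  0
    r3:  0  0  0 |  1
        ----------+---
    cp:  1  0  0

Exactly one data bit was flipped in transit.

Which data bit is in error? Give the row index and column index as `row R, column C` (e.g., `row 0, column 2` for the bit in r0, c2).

Recompute each row's even parity and compare to rp:
  r0: data parity 1, sent rp 1 → ok
  r1: data parity 1, sent rp 1 → ok
  r2: data parity 0, sent rp 0 → ok
  r3: data parity 0, sent rp 1 → mismatch
Recompute each column's even parity and compare to cp:
  c0: data parity 0, sent cp 1 → mismatch
  c1: data parity 0, sent cp 0 → ok
  c2: data parity 0, sent cp 0 → ok
Exactly one row (r3) and one column (c0) fail → the flipped bit is at their intersection.

row 3, column 0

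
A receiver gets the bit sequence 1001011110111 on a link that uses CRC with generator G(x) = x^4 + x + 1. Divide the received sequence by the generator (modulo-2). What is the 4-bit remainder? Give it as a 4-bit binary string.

0000

Modulo-2 division of 1001011110111 by 10011:
  pos 0: 10010 XOR 10011 = 00001
  pos 4: 11111 XOR 10011 = 01100
  pos 5: 11000 XOR 10011 = 01011
  pos 6: 10111 XOR 10011 = 00100
  pos 8: 10011 XOR 10011 = 00000
Remainder = 0000 (zero — the frame passes the CRC check).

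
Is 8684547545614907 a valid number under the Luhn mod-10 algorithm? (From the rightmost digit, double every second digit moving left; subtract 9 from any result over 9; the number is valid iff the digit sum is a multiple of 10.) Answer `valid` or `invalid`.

valid

From the right, keep odd positions and double even positions (subtract 9 from any doubled value over 9):
  doubled (positions 2,4,...): 0 8 3 8 5 1 7 7 → sum 39
  kept (positions 1,3,...): 7 9 1 5 5 4 4 6 → sum 41
Total = 80.
80 mod 10 = 0, so the number is valid.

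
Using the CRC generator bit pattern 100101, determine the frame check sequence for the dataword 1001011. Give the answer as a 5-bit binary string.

Append 5 zeros: 100101100000. Divide by 100101 (XOR where the leading bit is 1):
  pos 0: 100101 XOR 100101 = 000000
  pos 6: 100000 XOR 100101 = 000101
Remainder (last 5 bits) = 00101. This is the CRC / FCS.

00101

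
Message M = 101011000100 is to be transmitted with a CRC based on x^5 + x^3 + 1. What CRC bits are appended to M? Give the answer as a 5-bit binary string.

Append 5 zeros: 10101100010000000. Divide by 101001 (XOR where the leading bit is 1):
  pos 0: 101011 XOR 101001 = 000010
  pos 4: 100001 XOR 101001 = 001000
  pos 6: 100000 XOR 101001 = 001001
  pos 8: 100100 XOR 101001 = 001101
  pos 10: 110100 XOR 101001 = 011101
  pos 11: 111010 XOR 101001 = 010011
Remainder (last 5 bits) = 10011. This is the CRC / FCS.

10011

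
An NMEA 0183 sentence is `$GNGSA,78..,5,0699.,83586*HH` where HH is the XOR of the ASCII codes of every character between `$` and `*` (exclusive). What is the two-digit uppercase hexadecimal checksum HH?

XOR the ASCII codes of the payload characters:
  'G' = 0x47 → acc = 0x47
  'N' = 0x4E → acc = 0x09
  'G' = 0x47 → acc = 0x4E
  'S' = 0x53 → acc = 0x1D
  'A' = 0x41 → acc = 0x5C
  ',' = 0x2C → acc = 0x70
  '7' = 0x37 → acc = 0x47
  '8' = 0x38 → acc = 0x7F
  '.' = 0x2E → acc = 0x51
  '.' = 0x2E → acc = 0x7F
  ',' = 0x2C → acc = 0x53
  '5' = 0x35 → acc = 0x66
  ',' = 0x2C → acc = 0x4A
  '0' = 0x30 → acc = 0x7A
  '6' = 0x36 → acc = 0x4C
  '9' = 0x39 → acc = 0x75
  '9' = 0x39 → acc = 0x4C
  '.' = 0x2E → acc = 0x62
  ',' = 0x2C → acc = 0x4E
  '8' = 0x38 → acc = 0x76
  '3' = 0x33 → acc = 0x45
  '5' = 0x35 → acc = 0x70
  '8' = 0x38 → acc = 0x48
  '6' = 0x36 → acc = 0x7E
Checksum = 0x7E.

7E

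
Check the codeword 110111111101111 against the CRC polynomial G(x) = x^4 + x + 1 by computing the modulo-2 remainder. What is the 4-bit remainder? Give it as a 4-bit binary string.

1100

Modulo-2 division of 110111111101111 by 10011:
  pos 0: 11011 XOR 10011 = 01000
  pos 1: 10001 XOR 10011 = 00010
  pos 4: 10111 XOR 10011 = 00100
  pos 6: 10010 XOR 10011 = 00001
  pos 10: 11111 XOR 10011 = 01100
Remainder = 1100 (nonzero — an error is detected).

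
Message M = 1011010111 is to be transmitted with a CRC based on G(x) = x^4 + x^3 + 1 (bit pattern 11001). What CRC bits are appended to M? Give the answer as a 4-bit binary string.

0010

Append 4 zeros: 10110101110000. Divide by 11001 (XOR where the leading bit is 1):
  pos 0: 10110 XOR 11001 = 01111
  pos 1: 11111 XOR 11001 = 00110
  pos 3: 11001 XOR 11001 = 00000
  pos 8: 11000 XOR 11001 = 00001
Remainder (last 4 bits) = 0010. This is the CRC / FCS.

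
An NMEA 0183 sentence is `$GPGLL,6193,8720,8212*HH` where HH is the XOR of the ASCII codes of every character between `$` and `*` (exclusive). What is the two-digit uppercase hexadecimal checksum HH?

XOR the ASCII codes of the payload characters:
  'G' = 0x47 → acc = 0x47
  'P' = 0x50 → acc = 0x17
  'G' = 0x47 → acc = 0x50
  'L' = 0x4C → acc = 0x1C
  'L' = 0x4C → acc = 0x50
  ',' = 0x2C → acc = 0x7C
  '6' = 0x36 → acc = 0x4A
  '1' = 0x31 → acc = 0x7B
  '9' = 0x39 → acc = 0x42
  '3' = 0x33 → acc = 0x71
  ',' = 0x2C → acc = 0x5D
  '8' = 0x38 → acc = 0x65
  '7' = 0x37 → acc = 0x52
  '2' = 0x32 → acc = 0x60
  '0' = 0x30 → acc = 0x50
  ',' = 0x2C → acc = 0x7C
  '8' = 0x38 → acc = 0x44
  '2' = 0x32 → acc = 0x76
  '1' = 0x31 → acc = 0x47
  '2' = 0x32 → acc = 0x75
Checksum = 0x75.

75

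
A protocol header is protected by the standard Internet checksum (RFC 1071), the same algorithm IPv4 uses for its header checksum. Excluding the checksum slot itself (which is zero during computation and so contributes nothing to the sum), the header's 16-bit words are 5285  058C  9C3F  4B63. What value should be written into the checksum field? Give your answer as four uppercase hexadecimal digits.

C04B

One's-complement addition (fold any carry out of bit 15 back into bit 0):
  0x5285 + 0x058C = 0x05811
  0x5811 + 0x9C3F = 0x0F450
  0xF450 + 0x4B63 = 0x13FB3 → wrap carry → 0x3FB4
One's-complement sum = 0x3FB4.
Checksum = ~0x3FB4 & 0xFFFF = 0xC04B.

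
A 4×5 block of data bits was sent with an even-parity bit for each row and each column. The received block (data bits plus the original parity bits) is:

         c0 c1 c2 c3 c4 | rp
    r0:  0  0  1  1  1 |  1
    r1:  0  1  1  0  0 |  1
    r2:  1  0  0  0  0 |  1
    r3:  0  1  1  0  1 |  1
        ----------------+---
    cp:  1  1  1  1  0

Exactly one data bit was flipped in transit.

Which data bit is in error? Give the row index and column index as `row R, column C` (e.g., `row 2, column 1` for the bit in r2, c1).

Recompute each row's even parity and compare to rp:
  r0: data parity 1, sent rp 1 → ok
  r1: data parity 0, sent rp 1 → mismatch
  r2: data parity 1, sent rp 1 → ok
  r3: data parity 1, sent rp 1 → ok
Recompute each column's even parity and compare to cp:
  c0: data parity 1, sent cp 1 → ok
  c1: data parity 0, sent cp 1 → mismatch
  c2: data parity 1, sent cp 1 → ok
  c3: data parity 1, sent cp 1 → ok
  c4: data parity 0, sent cp 0 → ok
Exactly one row (r1) and one column (c1) fail → the flipped bit is at their intersection.

row 1, column 1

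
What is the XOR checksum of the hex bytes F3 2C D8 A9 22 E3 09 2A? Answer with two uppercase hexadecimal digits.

XOR the bytes together:
  start with 0xF3
  0xF3 ⊕ 0x2C = 0xDF
  0xDF ⊕ 0xD8 = 0x07
  0x07 ⊕ 0xA9 = 0xAE
  0xAE ⊕ 0x22 = 0x8C
  0x8C ⊕ 0xE3 = 0x6F
  0x6F ⊕ 0x09 = 0x66
  0x66 ⊕ 0x2A = 0x4C

4C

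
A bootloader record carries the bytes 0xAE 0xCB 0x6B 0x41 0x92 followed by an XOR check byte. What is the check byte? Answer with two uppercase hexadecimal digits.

XOR the bytes together:
  start with 0xAE
  0xAE ⊕ 0xCB = 0x65
  0x65 ⊕ 0x6B = 0x0E
  0x0E ⊕ 0x41 = 0x4F
  0x4F ⊕ 0x92 = 0xDD

DD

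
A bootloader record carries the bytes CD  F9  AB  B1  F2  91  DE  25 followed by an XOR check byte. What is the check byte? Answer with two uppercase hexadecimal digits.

XOR the bytes together:
  start with 0xCD
  0xCD ⊕ 0xF9 = 0x34
  0x34 ⊕ 0xAB = 0x9F
  0x9F ⊕ 0xB1 = 0x2E
  0x2E ⊕ 0xF2 = 0xDC
  0xDC ⊕ 0x91 = 0x4D
  0x4D ⊕ 0xDE = 0x93
  0x93 ⊕ 0x25 = 0xB6

B6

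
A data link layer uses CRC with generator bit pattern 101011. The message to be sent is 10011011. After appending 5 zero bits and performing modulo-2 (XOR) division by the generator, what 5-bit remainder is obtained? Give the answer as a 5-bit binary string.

Append 5 zeros: 1001101100000. Divide by 101011 (XOR where the leading bit is 1):
  pos 0: 100110 XOR 101011 = 001101
  pos 2: 110111 XOR 101011 = 011100
  pos 3: 111000 XOR 101011 = 010011
  pos 4: 100110 XOR 101011 = 001101
  pos 6: 110100 XOR 101011 = 011111
  pos 7: 111110 XOR 101011 = 010101
Remainder (last 5 bits) = 10101. This is the CRC / FCS.

10101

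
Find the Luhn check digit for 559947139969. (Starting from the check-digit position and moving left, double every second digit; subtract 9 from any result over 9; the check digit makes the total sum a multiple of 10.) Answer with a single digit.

Partial digits right→left: 9 6 9 9 3 1 7 4 9 9 5 5
Double every second digit counting from the check-digit position (so the 1st, 3rd, 5th, ... of the partial from the right).
  doubled (with −9 where >9): 9 9 6 5 9 1 → sum 39
  kept as-is: 6 9 1 4 9 5 → sum 34
Total = 39 + 34 = 73.
Check digit = (10 − (73 mod 10)) mod 10 = 7.

7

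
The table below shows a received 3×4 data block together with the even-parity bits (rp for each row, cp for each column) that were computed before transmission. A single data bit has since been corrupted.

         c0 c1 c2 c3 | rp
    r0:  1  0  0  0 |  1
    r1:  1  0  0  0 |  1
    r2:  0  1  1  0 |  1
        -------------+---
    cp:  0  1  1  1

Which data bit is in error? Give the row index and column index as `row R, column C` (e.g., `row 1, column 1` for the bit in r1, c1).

row 2, column 3

Recompute each row's even parity and compare to rp:
  r0: data parity 1, sent rp 1 → ok
  r1: data parity 1, sent rp 1 → ok
  r2: data parity 0, sent rp 1 → mismatch
Recompute each column's even parity and compare to cp:
  c0: data parity 0, sent cp 0 → ok
  c1: data parity 1, sent cp 1 → ok
  c2: data parity 1, sent cp 1 → ok
  c3: data parity 0, sent cp 1 → mismatch
Exactly one row (r2) and one column (c3) fail → the flipped bit is at their intersection.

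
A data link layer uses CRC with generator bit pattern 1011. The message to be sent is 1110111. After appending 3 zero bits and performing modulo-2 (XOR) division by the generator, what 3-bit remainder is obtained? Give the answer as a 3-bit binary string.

101

Append 3 zeros: 1110111000. Divide by 1011 (XOR where the leading bit is 1):
  pos 0: 1110 XOR 1011 = 0101
  pos 1: 1011 XOR 1011 = 0000
  pos 5: 1100 XOR 1011 = 0111
  pos 6: 1110 XOR 1011 = 0101
Remainder (last 3 bits) = 101. This is the CRC / FCS.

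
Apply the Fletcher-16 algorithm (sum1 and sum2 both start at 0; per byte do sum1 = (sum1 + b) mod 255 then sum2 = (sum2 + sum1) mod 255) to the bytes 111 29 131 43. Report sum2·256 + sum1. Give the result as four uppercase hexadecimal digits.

473B

Running sums (mod 255):
  after byte 0 (111): sum1=111, sum2=111
  after byte 1 (29): sum1=140, sum2=251
  after byte 2 (131): sum1=16, sum2=12
  after byte 3 (43): sum1=59, sum2=71
Checksum = sum2·256 + sum1 = 71·256 + 59 = 18235 = 0x473B.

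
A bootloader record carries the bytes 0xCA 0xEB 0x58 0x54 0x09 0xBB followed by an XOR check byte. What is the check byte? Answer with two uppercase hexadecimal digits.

9F

XOR the bytes together:
  start with 0xCA
  0xCA ⊕ 0xEB = 0x21
  0x21 ⊕ 0x58 = 0x79
  0x79 ⊕ 0x54 = 0x2D
  0x2D ⊕ 0x09 = 0x24
  0x24 ⊕ 0xBB = 0x9F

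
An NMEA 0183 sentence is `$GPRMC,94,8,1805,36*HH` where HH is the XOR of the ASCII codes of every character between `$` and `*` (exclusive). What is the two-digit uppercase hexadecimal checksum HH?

77

XOR the ASCII codes of the payload characters:
  'G' = 0x47 → acc = 0x47
  'P' = 0x50 → acc = 0x17
  'R' = 0x52 → acc = 0x45
  'M' = 0x4D → acc = 0x08
  'C' = 0x43 → acc = 0x4B
  ',' = 0x2C → acc = 0x67
  '9' = 0x39 → acc = 0x5E
  '4' = 0x34 → acc = 0x6A
  ',' = 0x2C → acc = 0x46
  '8' = 0x38 → acc = 0x7E
  ',' = 0x2C → acc = 0x52
  '1' = 0x31 → acc = 0x63
  '8' = 0x38 → acc = 0x5B
  '0' = 0x30 → acc = 0x6B
  '5' = 0x35 → acc = 0x5E
  ',' = 0x2C → acc = 0x72
  '3' = 0x33 → acc = 0x41
  '6' = 0x36 → acc = 0x77
Checksum = 0x77.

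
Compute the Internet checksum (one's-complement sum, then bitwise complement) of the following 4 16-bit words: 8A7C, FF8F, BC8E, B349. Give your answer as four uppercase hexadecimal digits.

061B

One's-complement addition (fold any carry out of bit 15 back into bit 0):
  0x8A7C + 0xFF8F = 0x18A0B → wrap carry → 0x8A0C
  0x8A0C + 0xBC8E = 0x1469A → wrap carry → 0x469B
  0x469B + 0xB349 = 0x0F9E4
One's-complement sum = 0xF9E4.
Checksum = ~0xF9E4 & 0xFFFF = 0x061B.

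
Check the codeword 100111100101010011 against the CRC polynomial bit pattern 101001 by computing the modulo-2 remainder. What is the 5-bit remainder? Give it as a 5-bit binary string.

Modulo-2 division of 100111100101010011 by 101001:
  pos 0: 100111 XOR 101001 = 001110
  pos 2: 111010 XOR 101001 = 010011
  pos 3: 100110 XOR 101001 = 001111
  pos 5: 111110 XOR 101001 = 010111
  pos 6: 101111 XOR 101001 = 000110
  pos 9: 110010 XOR 101001 = 011011
  pos 10: 110110 XOR 101001 = 011111
  pos 11: 111111 XOR 101001 = 010110
  pos 12: 101101 XOR 101001 = 000100
Remainder = 00100 (nonzero — an error is detected).

00100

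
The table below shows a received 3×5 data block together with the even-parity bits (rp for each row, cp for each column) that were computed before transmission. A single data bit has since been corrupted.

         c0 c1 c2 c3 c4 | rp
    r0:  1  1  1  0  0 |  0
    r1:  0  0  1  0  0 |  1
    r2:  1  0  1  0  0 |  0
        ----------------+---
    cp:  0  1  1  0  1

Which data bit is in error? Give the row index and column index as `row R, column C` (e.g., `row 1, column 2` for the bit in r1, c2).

Recompute each row's even parity and compare to rp:
  r0: data parity 1, sent rp 0 → mismatch
  r1: data parity 1, sent rp 1 → ok
  r2: data parity 0, sent rp 0 → ok
Recompute each column's even parity and compare to cp:
  c0: data parity 0, sent cp 0 → ok
  c1: data parity 1, sent cp 1 → ok
  c2: data parity 1, sent cp 1 → ok
  c3: data parity 0, sent cp 0 → ok
  c4: data parity 0, sent cp 1 → mismatch
Exactly one row (r0) and one column (c4) fail → the flipped bit is at their intersection.

row 0, column 4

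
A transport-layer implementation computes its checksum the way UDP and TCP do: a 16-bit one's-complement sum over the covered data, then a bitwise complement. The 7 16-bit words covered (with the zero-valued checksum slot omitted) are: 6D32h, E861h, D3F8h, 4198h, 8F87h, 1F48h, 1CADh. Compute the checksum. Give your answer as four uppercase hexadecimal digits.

One's-complement addition (fold any carry out of bit 15 back into bit 0):
  0x6D32 + 0xE861 = 0x15593 → wrap carry → 0x5594
  0x5594 + 0xD3F8 = 0x1298C → wrap carry → 0x298D
  0x298D + 0x4198 = 0x06B25
  0x6B25 + 0x8F87 = 0x0FAAC
  0xFAAC + 0x1F48 = 0x119F4 → wrap carry → 0x19F5
  0x19F5 + 0x1CAD = 0x036A2
One's-complement sum = 0x36A2.
Checksum = ~0x36A2 & 0xFFFF = 0xC95D.

C95D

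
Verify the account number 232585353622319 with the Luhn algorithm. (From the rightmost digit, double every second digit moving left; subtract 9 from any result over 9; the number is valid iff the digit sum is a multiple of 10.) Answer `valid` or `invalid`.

From the right, keep odd positions and double even positions (subtract 9 from any doubled value over 9):
  doubled (positions 2,4,...): 2 4 3 1 1 1 6 → sum 18
  kept (positions 1,3,...): 9 3 2 3 3 8 2 2 → sum 32
Total = 50.
50 mod 10 = 0, so the number is valid.

valid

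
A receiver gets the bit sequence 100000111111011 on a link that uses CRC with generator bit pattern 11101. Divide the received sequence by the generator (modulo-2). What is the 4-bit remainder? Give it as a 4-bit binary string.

1101

Modulo-2 division of 100000111111011 by 11101:
  pos 0: 10000 XOR 11101 = 01101
  pos 1: 11010 XOR 11101 = 00111
  pos 3: 11111 XOR 11101 = 00010
  pos 6: 10111 XOR 11101 = 01010
  pos 7: 10101 XOR 11101 = 01000
  pos 8: 10000 XOR 11101 = 01101
  pos 9: 11011 XOR 11101 = 00110
Remainder = 1101 (nonzero — an error is detected).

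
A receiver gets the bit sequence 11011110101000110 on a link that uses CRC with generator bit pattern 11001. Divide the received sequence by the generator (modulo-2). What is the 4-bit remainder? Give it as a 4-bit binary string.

0110

Modulo-2 division of 11011110101000110 by 11001:
  pos 0: 11011 XOR 11001 = 00010
  pos 3: 10110 XOR 11001 = 01111
  pos 4: 11111 XOR 11001 = 00110
  pos 6: 11001 XOR 11001 = 00000
Remainder = 0110 (nonzero — an error is detected).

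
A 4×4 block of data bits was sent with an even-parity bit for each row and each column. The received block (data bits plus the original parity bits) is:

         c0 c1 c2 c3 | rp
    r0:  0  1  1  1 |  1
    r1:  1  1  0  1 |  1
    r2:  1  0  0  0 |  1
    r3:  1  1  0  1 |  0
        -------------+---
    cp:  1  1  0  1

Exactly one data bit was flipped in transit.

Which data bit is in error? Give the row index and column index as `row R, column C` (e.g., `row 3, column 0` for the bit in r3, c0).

row 3, column 2

Recompute each row's even parity and compare to rp:
  r0: data parity 1, sent rp 1 → ok
  r1: data parity 1, sent rp 1 → ok
  r2: data parity 1, sent rp 1 → ok
  r3: data parity 1, sent rp 0 → mismatch
Recompute each column's even parity and compare to cp:
  c0: data parity 1, sent cp 1 → ok
  c1: data parity 1, sent cp 1 → ok
  c2: data parity 1, sent cp 0 → mismatch
  c3: data parity 1, sent cp 1 → ok
Exactly one row (r3) and one column (c2) fail → the flipped bit is at their intersection.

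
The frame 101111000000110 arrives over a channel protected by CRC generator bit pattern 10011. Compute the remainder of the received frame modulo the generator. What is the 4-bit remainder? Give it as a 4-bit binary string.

0011

Modulo-2 division of 101111000000110 by 10011:
  pos 0: 10111 XOR 10011 = 00100
  pos 2: 10010 XOR 10011 = 00001
  pos 6: 10000 XOR 10011 = 00011
  pos 9: 11011 XOR 10011 = 01000
  pos 10: 10000 XOR 10011 = 00011
Remainder = 0011 (nonzero — an error is detected).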